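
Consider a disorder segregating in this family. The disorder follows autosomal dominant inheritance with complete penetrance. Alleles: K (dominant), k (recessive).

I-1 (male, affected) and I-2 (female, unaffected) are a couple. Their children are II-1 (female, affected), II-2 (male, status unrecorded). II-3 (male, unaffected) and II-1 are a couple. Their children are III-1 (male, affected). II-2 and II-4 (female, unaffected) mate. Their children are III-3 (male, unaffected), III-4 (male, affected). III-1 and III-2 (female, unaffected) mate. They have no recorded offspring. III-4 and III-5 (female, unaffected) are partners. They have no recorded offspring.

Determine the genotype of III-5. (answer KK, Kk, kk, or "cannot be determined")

III-5 is unaffected, so III-5 is kk.

kk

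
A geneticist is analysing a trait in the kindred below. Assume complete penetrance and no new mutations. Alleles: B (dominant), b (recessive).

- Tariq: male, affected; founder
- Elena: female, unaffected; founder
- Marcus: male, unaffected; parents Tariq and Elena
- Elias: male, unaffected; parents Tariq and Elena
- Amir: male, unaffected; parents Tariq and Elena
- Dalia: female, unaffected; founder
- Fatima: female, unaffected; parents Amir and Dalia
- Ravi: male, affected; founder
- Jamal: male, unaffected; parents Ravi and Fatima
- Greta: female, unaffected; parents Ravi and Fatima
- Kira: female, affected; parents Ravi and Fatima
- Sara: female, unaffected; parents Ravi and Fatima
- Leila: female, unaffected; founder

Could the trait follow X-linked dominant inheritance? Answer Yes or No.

Under X-linked dominant, Greta (unaffected, female) cannot arise from Ravi (affected) × Fatima (unaffected).

No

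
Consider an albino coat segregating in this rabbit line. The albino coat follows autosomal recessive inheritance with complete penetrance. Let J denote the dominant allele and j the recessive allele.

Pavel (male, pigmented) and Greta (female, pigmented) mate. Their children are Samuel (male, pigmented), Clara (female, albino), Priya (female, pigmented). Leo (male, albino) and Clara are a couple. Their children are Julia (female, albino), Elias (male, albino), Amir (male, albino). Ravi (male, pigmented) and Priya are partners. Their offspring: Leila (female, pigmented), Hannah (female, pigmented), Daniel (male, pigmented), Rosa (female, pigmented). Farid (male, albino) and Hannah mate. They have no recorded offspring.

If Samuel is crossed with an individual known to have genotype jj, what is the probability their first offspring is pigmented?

Pavel is pigmented so carries J and passed j to Clara (jj), so Pavel is Jj.
Greta is pigmented so carries J and passed j to Clara (jj), so Greta is Jj.
Samuel is a pigmented offspring of Pavel (Jj) × Greta (Jj), whose cross gives 1/4 JJ : 1/2 Jj : 1/4 jj; conditioning on being pigmented, Samuel is JJ with probability 1/3, Jj with probability 2/3.
Summing over parental genotype combinations, P(offspring is pigmented) = 1/3·1 + 2/3·1/2 = 2/3.

2/3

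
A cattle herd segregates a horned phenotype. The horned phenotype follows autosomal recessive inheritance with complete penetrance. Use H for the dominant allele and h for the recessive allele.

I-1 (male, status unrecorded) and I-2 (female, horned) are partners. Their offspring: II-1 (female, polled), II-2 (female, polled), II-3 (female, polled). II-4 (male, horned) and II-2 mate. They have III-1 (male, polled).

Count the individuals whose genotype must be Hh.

4

Obligate heterozygotes: II-1 is polled so carries H and received h from I-2 (hh), so II-1 is Hh; II-2 is polled so carries H and received h from I-2 (hh), so II-2 is Hh; II-3 is polled so carries H and received h from I-2 (hh), so II-3 is Hh; III-1 is polled so carries H and received h from II-4 (hh), so III-1 is Hh.
Every other individual is either homozygous by phenotype or has at least one consistent homozygous assignment, so the count is 4.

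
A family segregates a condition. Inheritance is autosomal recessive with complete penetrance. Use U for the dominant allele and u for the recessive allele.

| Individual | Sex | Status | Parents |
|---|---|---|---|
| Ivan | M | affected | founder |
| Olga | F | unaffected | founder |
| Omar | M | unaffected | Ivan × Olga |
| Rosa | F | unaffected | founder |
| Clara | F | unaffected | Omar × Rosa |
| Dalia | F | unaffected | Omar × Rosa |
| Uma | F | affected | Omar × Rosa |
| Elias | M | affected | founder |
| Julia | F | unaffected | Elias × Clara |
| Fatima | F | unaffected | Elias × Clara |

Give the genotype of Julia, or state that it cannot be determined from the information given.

From phenotype alone, Julia is UU or Uu.
Julia is unaffected so carries U and received u from Elias (uu), so Julia is Uu.

Uu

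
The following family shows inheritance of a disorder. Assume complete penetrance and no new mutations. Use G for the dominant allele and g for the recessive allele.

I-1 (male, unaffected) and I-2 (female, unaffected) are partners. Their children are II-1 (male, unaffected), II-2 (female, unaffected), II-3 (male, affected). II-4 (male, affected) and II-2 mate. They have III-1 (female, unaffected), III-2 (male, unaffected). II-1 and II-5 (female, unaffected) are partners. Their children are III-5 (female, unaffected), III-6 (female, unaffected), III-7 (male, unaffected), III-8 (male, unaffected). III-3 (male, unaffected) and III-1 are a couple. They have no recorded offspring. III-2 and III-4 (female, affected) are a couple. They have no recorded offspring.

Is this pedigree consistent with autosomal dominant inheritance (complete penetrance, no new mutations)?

Under autosomal dominant, II-3 (affected, male) cannot arise from I-1 (unaffected) × I-2 (unaffected).

No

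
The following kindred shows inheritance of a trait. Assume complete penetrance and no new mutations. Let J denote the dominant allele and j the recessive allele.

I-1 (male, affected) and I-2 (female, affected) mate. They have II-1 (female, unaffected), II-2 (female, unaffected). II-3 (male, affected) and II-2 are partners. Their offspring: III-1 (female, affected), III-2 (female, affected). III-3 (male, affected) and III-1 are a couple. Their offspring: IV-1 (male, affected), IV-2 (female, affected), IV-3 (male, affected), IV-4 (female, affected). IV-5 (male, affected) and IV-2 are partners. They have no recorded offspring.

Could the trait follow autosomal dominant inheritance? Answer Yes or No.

Yes

A consistent assignment under autosomal dominant exists: I-1 Jj, I-2 Jj, II-1 jj, II-2 jj, II-3 JJ, III-1 Jj, III-2 Jj, III-3 JJ, IV-1 JJ, IV-2 JJ, IV-3 JJ, IV-4 JJ, IV-5 JJ.
In this assignment every recorded phenotype matches its genotype and every non-founder's genotype is obtainable from its parents' genotypes, so the pedigree is consistent.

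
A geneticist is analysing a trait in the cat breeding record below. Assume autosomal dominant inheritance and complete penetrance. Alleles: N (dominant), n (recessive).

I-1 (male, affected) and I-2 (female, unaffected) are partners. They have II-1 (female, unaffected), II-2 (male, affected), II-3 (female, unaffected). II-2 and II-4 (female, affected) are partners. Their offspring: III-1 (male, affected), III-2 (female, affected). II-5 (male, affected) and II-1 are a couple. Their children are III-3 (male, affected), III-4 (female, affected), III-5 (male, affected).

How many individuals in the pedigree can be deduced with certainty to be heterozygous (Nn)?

5

Obligate heterozygotes: I-1 is affected so carries N and passed n to II-1 (nn), so I-1 is Nn; II-2 is affected so carries N and received n from I-2 (nn), so II-2 is Nn; III-3 is affected so carries N and received n from II-1 (nn), so III-3 is Nn; III-4 is affected so carries N and received n from II-1 (nn), so III-4 is Nn; III-5 is affected so carries N and received n from II-1 (nn), so III-5 is Nn.
Every other individual is either homozygous by phenotype or has at least one consistent homozygous assignment, so the count is 5.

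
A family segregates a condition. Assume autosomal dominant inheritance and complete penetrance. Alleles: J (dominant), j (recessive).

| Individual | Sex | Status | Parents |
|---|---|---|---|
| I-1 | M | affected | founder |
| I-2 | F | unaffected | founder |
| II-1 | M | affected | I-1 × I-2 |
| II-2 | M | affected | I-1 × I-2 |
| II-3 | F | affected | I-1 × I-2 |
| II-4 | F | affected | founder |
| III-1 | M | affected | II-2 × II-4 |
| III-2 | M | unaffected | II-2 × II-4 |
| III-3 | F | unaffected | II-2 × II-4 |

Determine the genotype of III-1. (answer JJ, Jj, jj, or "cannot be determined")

III-1's phenotype allows JJ or Jj, and no parent or child forces a single allele at both positions; consistent genotype assignments exist with III-1 as JJ or Jj.

cannot be determined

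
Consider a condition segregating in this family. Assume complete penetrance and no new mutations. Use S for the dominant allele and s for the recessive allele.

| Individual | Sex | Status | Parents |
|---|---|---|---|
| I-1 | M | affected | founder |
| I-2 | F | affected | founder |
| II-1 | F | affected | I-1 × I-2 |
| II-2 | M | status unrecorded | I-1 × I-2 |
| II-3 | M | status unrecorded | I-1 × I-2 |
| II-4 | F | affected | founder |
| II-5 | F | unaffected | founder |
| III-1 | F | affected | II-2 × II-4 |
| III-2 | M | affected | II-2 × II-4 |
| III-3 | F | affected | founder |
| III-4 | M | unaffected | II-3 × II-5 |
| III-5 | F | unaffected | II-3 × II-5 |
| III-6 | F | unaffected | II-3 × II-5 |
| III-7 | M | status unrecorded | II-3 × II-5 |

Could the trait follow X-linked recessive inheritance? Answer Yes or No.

Yes

A consistent assignment under X-linked recessive exists: I-1 X^s Y, I-2 X^s X^s, II-1 X^s X^s, II-2 X^s Y, II-3 X^s Y, II-4 X^s X^s, II-5 X^S X^S, III-1 X^s X^s, III-2 X^s Y, III-3 X^s X^s, III-4 X^S Y, III-5 X^S X^s, III-6 X^S X^s, III-7 X^S Y.
In this assignment every recorded phenotype matches its genotype and every non-founder's genotype is obtainable from its parents' genotypes, so the pedigree is consistent.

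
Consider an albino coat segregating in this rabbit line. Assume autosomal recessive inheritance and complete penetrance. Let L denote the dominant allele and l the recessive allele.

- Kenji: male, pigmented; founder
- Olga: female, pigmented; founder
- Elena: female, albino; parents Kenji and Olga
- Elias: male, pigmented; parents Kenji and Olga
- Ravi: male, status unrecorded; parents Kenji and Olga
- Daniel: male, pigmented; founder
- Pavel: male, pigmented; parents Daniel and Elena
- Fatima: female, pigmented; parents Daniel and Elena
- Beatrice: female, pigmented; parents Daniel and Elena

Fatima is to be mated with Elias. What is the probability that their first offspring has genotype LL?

1/3

Fatima is pigmented so carries L and received l from Elena (ll), so Fatima is Ll.
Kenji is pigmented so carries L and passed l to Elena (ll), so Kenji is Ll.
Olga is pigmented so carries L and passed l to Elena (ll), so Olga is Ll.
Elias is a pigmented offspring of Kenji (Ll) × Olga (Ll), whose cross gives 1/4 LL : 1/2 Ll : 1/4 ll; conditioning on being pigmented, Elias is LL with probability 1/3, Ll with probability 2/3.
Summing over parental genotype combinations, P(offspring has genotype LL) = 1/3·1/2 + 2/3·1/4 = 1/3.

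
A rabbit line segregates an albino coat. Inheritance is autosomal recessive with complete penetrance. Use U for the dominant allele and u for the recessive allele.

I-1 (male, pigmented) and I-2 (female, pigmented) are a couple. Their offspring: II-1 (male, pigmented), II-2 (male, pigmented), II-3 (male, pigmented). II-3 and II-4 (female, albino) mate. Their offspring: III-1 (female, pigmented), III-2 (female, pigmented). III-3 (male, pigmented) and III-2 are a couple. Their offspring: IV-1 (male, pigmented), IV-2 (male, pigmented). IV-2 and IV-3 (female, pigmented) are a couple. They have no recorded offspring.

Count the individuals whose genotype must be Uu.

2

Obligate heterozygotes: III-1 is pigmented so carries U and received u from II-4 (uu), so III-1 is Uu; III-2 is pigmented so carries U and received u from II-4 (uu), so III-2 is Uu.
Every other individual is either homozygous by phenotype or has at least one consistent homozygous assignment, so the count is 2.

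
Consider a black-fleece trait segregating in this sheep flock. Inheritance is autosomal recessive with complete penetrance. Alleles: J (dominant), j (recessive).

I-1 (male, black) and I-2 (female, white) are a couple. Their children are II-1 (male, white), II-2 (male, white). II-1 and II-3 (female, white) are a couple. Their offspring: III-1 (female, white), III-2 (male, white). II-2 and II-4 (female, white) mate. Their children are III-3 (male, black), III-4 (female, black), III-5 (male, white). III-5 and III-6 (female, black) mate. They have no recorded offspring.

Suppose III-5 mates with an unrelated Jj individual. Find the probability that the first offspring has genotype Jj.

II-2 is white so carries J and received j from I-1 (jj), so II-2 is Jj.
II-4 is white so carries J and passed j to III-3 (jj), so II-4 is Jj.
III-5 is a white offspring of II-2 (Jj) × II-4 (Jj), whose cross gives 1/4 JJ : 1/2 Jj : 1/4 jj; conditioning on being white, III-5 is JJ with probability 1/3, Jj with probability 2/3.
Summing over parental genotype combinations, P(offspring has genotype Jj) = 1/3·1/2 + 2/3·1/2 = 1/2.

1/2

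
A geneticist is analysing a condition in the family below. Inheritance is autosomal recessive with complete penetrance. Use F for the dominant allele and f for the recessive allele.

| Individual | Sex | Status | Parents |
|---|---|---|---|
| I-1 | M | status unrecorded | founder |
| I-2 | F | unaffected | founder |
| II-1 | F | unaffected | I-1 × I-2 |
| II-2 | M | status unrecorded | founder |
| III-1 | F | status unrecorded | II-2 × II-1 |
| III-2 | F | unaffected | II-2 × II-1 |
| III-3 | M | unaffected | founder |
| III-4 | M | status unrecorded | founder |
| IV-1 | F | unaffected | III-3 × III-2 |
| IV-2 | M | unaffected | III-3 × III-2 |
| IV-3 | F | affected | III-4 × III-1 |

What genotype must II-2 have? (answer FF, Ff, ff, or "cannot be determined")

cannot be determined

II-2's phenotype is unrecorded, and no parent or child forces a single allele at both positions; consistent genotype assignments exist with II-2 as FF or Ff or ff.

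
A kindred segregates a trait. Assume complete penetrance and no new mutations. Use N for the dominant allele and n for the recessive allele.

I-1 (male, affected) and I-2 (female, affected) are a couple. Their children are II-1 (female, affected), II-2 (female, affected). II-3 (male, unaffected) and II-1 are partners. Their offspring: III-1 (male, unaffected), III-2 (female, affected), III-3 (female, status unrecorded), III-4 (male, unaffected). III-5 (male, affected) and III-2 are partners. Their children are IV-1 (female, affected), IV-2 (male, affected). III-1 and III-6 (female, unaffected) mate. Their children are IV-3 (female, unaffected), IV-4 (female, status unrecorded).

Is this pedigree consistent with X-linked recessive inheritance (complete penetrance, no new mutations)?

No

Under X-linked recessive, III-1 (unaffected, male) cannot arise from II-3 (unaffected) × II-1 (affected).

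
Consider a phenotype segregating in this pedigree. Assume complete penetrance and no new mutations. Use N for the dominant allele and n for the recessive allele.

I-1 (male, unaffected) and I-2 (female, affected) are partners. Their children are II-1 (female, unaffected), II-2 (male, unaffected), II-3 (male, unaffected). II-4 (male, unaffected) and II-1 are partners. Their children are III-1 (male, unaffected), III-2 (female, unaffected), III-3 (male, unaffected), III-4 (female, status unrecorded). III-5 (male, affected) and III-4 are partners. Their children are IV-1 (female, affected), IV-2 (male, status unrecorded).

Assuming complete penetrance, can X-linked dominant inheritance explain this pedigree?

Yes

A consistent assignment under X-linked dominant exists: I-1 X^n Y, I-2 X^N X^n, II-1 X^n X^n, II-2 X^n Y, II-3 X^n Y, II-4 X^n Y, III-1 X^n Y, III-2 X^n X^n, III-3 X^n Y, III-4 X^n X^n, III-5 X^N Y, IV-1 X^N X^n, IV-2 X^n Y.
In this assignment every recorded phenotype matches its genotype and every non-founder's genotype is obtainable from its parents' genotypes, so the pedigree is consistent.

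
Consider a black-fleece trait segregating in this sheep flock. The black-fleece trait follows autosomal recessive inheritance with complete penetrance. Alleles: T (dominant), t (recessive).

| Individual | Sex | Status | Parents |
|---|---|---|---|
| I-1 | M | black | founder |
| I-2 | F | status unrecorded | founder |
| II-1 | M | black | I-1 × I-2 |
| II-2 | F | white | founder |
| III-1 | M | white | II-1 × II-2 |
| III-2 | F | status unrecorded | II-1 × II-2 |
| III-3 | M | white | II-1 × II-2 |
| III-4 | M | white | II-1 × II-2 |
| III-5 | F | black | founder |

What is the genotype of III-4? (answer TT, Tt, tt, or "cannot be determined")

Tt

From phenotype alone, III-4 is TT or Tt.
III-4 is white so carries T and received t from II-1 (tt), so III-4 is Tt.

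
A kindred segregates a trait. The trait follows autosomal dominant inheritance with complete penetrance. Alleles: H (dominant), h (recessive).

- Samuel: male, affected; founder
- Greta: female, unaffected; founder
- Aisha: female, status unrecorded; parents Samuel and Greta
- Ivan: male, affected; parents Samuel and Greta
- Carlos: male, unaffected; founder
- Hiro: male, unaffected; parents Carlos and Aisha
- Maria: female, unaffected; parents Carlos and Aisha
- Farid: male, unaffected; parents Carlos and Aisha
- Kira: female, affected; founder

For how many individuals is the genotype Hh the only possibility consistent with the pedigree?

Obligate heterozygotes: Ivan is affected so carries H and received h from Greta (hh), so Ivan is Hh.
Every other individual is either homozygous by phenotype or has at least one consistent homozygous assignment, so the count is 1.

1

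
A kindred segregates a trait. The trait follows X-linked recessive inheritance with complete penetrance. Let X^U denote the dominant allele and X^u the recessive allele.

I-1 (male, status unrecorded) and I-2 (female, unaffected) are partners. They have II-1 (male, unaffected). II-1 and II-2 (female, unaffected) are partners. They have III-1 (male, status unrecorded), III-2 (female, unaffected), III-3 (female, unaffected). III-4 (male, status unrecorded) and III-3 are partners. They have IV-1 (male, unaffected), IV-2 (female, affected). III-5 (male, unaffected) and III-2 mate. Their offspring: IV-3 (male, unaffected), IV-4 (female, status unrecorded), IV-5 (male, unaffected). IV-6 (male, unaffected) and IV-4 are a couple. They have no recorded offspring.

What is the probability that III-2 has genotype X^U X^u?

II-1 is unaffected, so II-1 is X^U Y.
II-2 is unaffected so carries U and passed u to III-3 (X^U X^u, whose U came from II-1), so II-2 is X^U X^u.
Their cross gives offspring ratios 1/2 X^U X^U : 1/2 X^U X^u. Conditioning on III-2 being unaffected, P(X^U X^u) = 1/2 / 1 = 1/2 before taking III-2's own offspring into account.
III-5 is unaffected, so III-5 is X^U Y.
Now use III-2's offspring. Probability of each recorded status — unaffected son IV-3: 1/2 if III-2 is X^U X^u, 1 if X^U X^U; unaffected son IV-5: 1/2 if III-2 is X^U X^u, 1 if X^U X^U. (IV-4: equally likely either way, so uninformative.)
Bayes: P(X^U X^u) = 1/2·1/4 / (1/2·1/4 + 1/2·1) = 1/5.

1/5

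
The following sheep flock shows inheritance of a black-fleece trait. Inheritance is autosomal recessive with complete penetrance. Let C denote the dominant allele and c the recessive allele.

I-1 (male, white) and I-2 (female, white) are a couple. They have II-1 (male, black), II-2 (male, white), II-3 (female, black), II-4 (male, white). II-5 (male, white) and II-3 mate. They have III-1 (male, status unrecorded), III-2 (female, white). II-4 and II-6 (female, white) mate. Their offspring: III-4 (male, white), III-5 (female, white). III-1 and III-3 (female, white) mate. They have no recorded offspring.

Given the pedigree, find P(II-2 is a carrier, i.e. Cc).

2/3

I-1 is white so carries C and passed c to II-1 (cc), so I-1 is Cc.
I-2 is white so carries C and passed c to II-1 (cc), so I-2 is Cc.
Their cross gives offspring ratios 1/4 CC : 1/2 Cc : 1/4 cc. Conditioning on II-2 being white, P(Cc) = 1/2 / 3/4 = 2/3.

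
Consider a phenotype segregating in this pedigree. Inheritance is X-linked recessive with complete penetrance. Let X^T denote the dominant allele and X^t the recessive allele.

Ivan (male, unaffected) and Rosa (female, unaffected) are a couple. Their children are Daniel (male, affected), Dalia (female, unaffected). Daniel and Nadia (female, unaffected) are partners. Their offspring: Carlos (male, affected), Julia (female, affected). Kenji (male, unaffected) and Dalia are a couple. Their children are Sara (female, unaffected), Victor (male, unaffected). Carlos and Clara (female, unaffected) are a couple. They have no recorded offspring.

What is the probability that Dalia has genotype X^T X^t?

Ivan is unaffected, so Ivan is X^T Y.
Rosa is unaffected so carries T and passed t to Daniel (X^t Y), so Rosa is X^T X^t.
Their cross gives offspring ratios 1/2 X^T X^T : 1/2 X^T X^t. Conditioning on Dalia being unaffected, P(X^T X^t) = 1/2 / 1 = 1/2 before taking Dalia's own offspring into account.
Kenji is unaffected, so Kenji is X^T Y.
Now use Dalia's offspring. Probability of each recorded status — unaffected son Victor: 1/2 if Dalia is X^T X^t, 1 if X^T X^T. (Sara: equally likely either way, so uninformative.)
Bayes: P(X^T X^t) = 1/2·1/2 / (1/2·1/2 + 1/2·1) = 1/3.

1/3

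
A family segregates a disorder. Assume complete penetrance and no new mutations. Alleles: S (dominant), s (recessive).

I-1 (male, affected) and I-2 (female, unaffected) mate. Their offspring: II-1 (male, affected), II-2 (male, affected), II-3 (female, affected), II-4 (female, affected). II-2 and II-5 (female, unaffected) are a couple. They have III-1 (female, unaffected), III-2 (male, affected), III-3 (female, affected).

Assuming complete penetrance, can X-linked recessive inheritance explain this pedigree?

Yes

A consistent assignment under X-linked recessive exists: I-1 X^s Y, I-2 X^S X^s, II-1 X^s Y, II-2 X^s Y, II-3 X^s X^s, II-4 X^s X^s, II-5 X^S X^s, III-1 X^S X^s, III-2 X^s Y, III-3 X^s X^s.
In this assignment every recorded phenotype matches its genotype and every non-founder's genotype is obtainable from its parents' genotypes, so the pedigree is consistent.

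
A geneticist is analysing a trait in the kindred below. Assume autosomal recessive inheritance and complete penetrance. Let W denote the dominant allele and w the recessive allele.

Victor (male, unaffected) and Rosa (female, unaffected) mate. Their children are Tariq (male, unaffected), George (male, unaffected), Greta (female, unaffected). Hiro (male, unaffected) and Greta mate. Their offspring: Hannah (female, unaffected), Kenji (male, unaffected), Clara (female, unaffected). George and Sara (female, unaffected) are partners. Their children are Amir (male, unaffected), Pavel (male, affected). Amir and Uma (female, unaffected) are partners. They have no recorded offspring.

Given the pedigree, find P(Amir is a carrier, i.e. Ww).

George is unaffected so carries W and passed w to Pavel (ww), so George is Ww.
Sara is unaffected so carries W and passed w to Pavel (ww), so Sara is Ww.
Their cross gives offspring ratios 1/4 WW : 1/2 Ww : 1/4 ww. Conditioning on Amir being unaffected, P(Ww) = 1/2 / 3/4 = 2/3.

2/3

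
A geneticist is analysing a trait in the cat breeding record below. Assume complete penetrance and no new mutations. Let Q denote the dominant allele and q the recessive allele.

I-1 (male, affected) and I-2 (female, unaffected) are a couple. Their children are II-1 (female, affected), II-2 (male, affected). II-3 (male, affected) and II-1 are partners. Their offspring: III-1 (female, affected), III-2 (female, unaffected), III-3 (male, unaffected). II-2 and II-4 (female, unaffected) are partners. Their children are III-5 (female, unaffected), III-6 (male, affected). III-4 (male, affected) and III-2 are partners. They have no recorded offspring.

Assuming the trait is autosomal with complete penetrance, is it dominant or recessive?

II-3 and II-1 are both affected yet have an unaffected child III-2. Under a recessive model two affected parents are homozygous and every child would be affected, so the trait cannot be recessive.

dominant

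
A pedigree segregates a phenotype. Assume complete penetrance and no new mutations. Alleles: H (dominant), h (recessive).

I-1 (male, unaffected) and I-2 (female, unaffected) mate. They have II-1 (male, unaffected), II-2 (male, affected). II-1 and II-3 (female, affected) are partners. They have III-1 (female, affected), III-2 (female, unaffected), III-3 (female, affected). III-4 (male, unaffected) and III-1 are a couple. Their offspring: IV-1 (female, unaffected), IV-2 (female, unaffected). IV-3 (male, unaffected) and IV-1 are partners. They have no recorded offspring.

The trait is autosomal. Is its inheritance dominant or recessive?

I-1 and I-2 are both unaffected yet have an affected child II-2. Under dominance, an affected child requires at least one affected parent, so the trait cannot be dominant.

recessive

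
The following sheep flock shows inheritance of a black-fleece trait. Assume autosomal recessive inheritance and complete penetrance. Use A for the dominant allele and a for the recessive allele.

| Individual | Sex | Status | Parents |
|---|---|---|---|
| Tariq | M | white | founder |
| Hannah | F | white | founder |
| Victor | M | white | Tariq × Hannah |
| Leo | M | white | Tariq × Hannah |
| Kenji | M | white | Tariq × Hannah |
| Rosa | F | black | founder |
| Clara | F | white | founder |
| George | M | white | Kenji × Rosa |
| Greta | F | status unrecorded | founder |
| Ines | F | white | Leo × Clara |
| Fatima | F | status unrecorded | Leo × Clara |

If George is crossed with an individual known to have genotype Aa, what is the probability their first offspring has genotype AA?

George is white so carries A and received a from Rosa (aa), so George is Aa.
The cross gives 1/4 AA : 1/2 Aa : 1/4 aa, so P(offspring has genotype AA) = 1/4.

1/4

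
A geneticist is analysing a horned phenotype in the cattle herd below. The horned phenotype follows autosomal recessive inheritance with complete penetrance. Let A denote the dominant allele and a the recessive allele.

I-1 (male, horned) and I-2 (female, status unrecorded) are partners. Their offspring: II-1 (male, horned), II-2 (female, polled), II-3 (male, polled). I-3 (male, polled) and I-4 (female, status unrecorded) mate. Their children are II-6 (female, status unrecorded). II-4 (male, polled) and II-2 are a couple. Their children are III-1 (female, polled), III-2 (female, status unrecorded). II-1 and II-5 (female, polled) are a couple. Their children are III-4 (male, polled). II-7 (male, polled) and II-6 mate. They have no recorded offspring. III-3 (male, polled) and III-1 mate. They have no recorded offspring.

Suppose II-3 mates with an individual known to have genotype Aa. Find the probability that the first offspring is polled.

3/4

II-3 is polled so carries A and received a from I-1 (aa), so II-3 is Aa.
The cross gives 1/4 AA : 1/2 Aa : 1/4 aa, so P(offspring is polled) = 3/4.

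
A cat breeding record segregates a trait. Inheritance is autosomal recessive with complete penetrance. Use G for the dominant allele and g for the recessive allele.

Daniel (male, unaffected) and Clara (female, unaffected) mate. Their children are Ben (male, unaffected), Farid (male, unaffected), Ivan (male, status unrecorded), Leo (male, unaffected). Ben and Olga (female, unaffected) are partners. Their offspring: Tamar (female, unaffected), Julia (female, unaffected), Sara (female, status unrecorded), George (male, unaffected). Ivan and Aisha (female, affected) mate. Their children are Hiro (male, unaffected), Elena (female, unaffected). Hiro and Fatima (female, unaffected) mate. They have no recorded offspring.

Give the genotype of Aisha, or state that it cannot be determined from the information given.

Aisha is affected, so Aisha is gg.

gg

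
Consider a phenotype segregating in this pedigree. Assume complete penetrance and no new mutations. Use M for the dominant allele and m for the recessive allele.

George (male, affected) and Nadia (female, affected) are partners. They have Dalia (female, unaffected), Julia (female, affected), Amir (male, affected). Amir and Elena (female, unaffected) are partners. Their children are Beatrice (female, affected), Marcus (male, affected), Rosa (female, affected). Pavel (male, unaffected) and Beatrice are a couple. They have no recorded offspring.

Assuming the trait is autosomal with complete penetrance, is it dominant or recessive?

dominant

George and Nadia are both affected yet have an unaffected child Dalia. Under a recessive model two affected parents are homozygous and every child would be affected, so the trait cannot be recessive.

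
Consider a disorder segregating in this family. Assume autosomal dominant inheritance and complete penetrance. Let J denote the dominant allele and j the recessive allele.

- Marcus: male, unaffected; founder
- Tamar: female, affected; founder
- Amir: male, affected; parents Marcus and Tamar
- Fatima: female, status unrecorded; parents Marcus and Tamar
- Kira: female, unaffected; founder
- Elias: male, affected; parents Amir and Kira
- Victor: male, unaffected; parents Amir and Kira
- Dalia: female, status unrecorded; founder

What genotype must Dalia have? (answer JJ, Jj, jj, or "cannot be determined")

Dalia's phenotype is unrecorded, and no parent or child forces a single allele at both positions; consistent genotype assignments exist with Dalia as JJ or Jj or jj.

cannot be determined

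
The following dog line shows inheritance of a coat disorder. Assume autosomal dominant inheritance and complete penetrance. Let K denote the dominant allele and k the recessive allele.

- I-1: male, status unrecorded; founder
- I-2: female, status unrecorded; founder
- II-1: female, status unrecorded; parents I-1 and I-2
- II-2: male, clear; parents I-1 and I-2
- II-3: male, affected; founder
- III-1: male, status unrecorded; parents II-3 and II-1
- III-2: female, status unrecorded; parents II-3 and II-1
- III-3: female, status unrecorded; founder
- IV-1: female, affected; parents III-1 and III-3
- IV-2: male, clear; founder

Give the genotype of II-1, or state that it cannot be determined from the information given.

II-1's phenotype is unrecorded, and no parent or child forces a single allele at both positions; consistent genotype assignments exist with II-1 as KK or Kk or kk.

cannot be determined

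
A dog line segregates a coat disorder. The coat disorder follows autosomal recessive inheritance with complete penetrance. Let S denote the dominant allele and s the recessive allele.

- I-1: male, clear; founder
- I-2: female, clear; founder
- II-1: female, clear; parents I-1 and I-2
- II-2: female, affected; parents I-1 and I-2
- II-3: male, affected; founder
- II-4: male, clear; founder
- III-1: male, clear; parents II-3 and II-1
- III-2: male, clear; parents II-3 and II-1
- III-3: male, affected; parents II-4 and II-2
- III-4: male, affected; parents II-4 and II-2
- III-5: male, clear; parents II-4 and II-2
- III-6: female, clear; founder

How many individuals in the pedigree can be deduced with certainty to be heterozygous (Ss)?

Obligate heterozygotes: I-1 is clear so carries S and passed s to II-2 (ss), so I-1 is Ss; I-2 is clear so carries S and passed s to II-2 (ss), so I-2 is Ss; II-4 is clear so carries S and passed s to III-3 (ss), so II-4 is Ss; III-1 is clear so carries S and received s from II-3 (ss), so III-1 is Ss; III-2 is clear so carries S and received s from II-3 (ss), so III-2 is Ss; III-5 is clear so carries S and received s from II-2 (ss), so III-5 is Ss.
Every other individual is either homozygous by phenotype or has at least one consistent homozygous assignment, so the count is 6.

6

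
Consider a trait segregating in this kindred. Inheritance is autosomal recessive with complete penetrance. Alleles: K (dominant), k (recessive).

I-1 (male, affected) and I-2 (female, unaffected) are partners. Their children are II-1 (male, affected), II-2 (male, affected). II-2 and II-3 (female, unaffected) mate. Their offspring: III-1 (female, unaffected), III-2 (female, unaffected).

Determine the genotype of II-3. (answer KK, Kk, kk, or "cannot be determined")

cannot be determined

II-3's phenotype allows KK or Kk, and no parent or child forces a single allele at both positions; consistent genotype assignments exist with II-3 as KK or Kk.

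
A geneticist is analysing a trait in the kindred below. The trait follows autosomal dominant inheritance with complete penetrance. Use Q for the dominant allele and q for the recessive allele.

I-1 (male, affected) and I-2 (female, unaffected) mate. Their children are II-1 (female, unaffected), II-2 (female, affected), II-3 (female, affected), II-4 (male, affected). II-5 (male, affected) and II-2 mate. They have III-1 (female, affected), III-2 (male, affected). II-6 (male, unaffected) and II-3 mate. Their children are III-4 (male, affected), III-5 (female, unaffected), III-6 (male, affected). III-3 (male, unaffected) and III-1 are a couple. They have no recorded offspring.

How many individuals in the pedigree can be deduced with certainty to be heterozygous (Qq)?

6

Obligate heterozygotes: I-1 is affected so carries Q and passed q to II-1 (qq), so I-1 is Qq; II-2 is affected so carries Q and received q from I-2 (qq), so II-2 is Qq; II-3 is affected so carries Q and received q from I-2 (qq), so II-3 is Qq; II-4 is affected so carries Q and received q from I-2 (qq), so II-4 is Qq; III-4 is affected so carries Q and received q from II-6 (qq), so III-4 is Qq; III-6 is affected so carries Q and received q from II-6 (qq), so III-6 is Qq.
Every other individual is either homozygous by phenotype or has at least one consistent homozygous assignment, so the count is 6.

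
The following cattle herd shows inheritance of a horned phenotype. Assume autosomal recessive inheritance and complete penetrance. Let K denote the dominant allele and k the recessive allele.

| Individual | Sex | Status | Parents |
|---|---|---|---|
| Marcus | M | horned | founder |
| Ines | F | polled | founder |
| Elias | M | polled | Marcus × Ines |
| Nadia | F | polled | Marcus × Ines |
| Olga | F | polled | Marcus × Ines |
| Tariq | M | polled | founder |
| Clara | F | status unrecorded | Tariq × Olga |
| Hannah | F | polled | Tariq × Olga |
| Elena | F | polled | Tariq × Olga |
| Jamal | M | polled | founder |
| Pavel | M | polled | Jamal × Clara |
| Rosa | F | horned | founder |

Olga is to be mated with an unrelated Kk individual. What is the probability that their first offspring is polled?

3/4

Olga is polled so carries K and received k from Marcus (kk), so Olga is Kk.
The cross gives 1/4 KK : 1/2 Kk : 1/4 kk, so P(offspring is polled) = 3/4.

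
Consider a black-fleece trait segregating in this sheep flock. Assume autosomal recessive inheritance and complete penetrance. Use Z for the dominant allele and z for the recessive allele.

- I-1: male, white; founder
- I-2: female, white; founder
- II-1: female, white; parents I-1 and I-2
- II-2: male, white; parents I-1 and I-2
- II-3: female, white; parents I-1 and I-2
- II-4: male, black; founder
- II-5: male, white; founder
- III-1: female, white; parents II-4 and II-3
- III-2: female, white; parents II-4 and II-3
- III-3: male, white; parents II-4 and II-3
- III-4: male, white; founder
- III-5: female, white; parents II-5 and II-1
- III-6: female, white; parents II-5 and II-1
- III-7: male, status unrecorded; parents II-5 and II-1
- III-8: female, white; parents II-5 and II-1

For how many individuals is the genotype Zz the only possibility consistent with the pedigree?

3

Obligate heterozygotes: III-1 is white so carries Z and received z from II-4 (zz), so III-1 is Zz; III-2 is white so carries Z and received z from II-4 (zz), so III-2 is Zz; III-3 is white so carries Z and received z from II-4 (zz), so III-3 is Zz.
Every other individual is either homozygous by phenotype or has at least one consistent homozygous assignment, so the count is 3.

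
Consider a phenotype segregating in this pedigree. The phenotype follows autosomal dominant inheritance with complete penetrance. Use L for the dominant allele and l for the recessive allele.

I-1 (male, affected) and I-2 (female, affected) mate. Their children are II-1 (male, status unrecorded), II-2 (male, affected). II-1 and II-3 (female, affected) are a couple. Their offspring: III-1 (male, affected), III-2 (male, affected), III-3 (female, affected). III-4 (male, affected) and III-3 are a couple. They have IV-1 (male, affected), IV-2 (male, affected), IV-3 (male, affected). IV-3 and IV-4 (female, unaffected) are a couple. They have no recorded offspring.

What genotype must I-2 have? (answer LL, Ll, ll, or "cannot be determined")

cannot be determined

I-2's phenotype allows LL or Ll, and no parent or child forces a single allele at both positions; consistent genotype assignments exist with I-2 as LL or Ll.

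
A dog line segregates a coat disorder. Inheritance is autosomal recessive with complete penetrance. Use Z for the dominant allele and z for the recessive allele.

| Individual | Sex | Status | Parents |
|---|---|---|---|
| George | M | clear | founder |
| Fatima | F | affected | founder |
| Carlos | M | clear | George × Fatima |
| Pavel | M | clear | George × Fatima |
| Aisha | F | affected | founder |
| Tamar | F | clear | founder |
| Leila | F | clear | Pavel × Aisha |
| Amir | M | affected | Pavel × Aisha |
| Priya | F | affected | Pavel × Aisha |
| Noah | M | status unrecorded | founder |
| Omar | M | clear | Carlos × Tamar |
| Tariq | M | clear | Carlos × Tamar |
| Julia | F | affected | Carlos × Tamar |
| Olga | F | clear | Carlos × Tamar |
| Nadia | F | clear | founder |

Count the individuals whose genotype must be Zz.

4

Obligate heterozygotes: Carlos is clear so carries Z and received z from Fatima (zz), so Carlos is Zz; Pavel is clear so carries Z and received z from Fatima (zz), so Pavel is Zz; Tamar is clear so carries Z and passed z to Julia (zz), so Tamar is Zz; Leila is clear so carries Z and received z from Aisha (zz), so Leila is Zz.
Every other individual is either homozygous by phenotype or has at least one consistent homozygous assignment, so the count is 4.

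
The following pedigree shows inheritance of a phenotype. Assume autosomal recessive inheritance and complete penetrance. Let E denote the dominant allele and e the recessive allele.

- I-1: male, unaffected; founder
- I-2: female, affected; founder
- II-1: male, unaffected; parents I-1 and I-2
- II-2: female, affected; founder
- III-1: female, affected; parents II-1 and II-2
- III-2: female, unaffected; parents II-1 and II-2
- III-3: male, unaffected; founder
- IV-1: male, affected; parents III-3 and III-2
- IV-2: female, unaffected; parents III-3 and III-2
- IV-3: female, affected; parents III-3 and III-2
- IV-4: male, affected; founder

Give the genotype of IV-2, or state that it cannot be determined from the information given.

IV-2's phenotype allows EE or Ee, and no parent or child forces a single allele at both positions; consistent genotype assignments exist with IV-2 as EE or Ee.

cannot be determined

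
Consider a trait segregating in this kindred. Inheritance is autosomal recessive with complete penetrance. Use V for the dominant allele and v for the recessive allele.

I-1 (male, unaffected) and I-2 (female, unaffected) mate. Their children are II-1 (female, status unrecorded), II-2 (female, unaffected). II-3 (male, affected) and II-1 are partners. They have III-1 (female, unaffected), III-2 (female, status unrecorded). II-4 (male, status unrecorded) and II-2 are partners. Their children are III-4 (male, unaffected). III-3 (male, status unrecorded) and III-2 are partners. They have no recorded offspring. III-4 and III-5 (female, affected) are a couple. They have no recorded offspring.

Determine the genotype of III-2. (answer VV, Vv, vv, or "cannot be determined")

III-2's phenotype is unrecorded, and no parent or child forces a single allele at both positions; consistent genotype assignments exist with III-2 as Vv or vv.

cannot be determined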